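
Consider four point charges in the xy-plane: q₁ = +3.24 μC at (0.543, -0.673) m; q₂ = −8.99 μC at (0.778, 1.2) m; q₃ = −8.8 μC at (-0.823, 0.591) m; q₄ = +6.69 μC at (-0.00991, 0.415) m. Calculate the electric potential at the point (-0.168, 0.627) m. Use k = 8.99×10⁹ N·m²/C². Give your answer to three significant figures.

5.34×10⁴ V

Electric potential is a scalar, so the contributions from each charge add algebraically: V = Σ kqᵢ/rᵢ.
Distances from the field point to each charge: r₁ = 1.48 m, r₂ = 1.11 m, r₃ = 0.656 m, r₄ = 0.264 m.
V = k[(3.24×10⁻⁶)/(1.48) + (-8.99×10⁻⁶)/(1.11) + (-8.80×10⁻⁶)/(0.656) + (6.69×10⁻⁶)/(0.264)] = 5.34×10⁴ V.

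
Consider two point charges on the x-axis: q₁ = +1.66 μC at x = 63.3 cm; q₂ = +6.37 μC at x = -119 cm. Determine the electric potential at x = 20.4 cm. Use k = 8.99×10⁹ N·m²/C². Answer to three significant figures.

Electric potential is a scalar, so the contributions from each charge add algebraically: V = Σ kqᵢ/rᵢ.
Distances from the field point to each charge: r₁ = 0.429 m, r₂ = 1.39 m.
V = k[(1.66×10⁻⁶)/(0.429) + (6.37×10⁻⁶)/(1.39)] = 7.59×10⁴ V.

7.59×10⁴ V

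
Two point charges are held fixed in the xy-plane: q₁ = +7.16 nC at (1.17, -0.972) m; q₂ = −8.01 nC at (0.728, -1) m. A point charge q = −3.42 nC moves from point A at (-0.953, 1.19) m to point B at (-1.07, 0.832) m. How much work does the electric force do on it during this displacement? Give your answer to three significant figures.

The work done by the electric force is W_field = −ΔU = −q(V_B − V_A) = q(V_A − V_B).
At A: distances to the source charges are 3.03 m, 2.76 m; V_A = Σ kqᵢ/rᵢ = -4.84 V.
At B: distances to the source charges are 2.88 m, 2.57 m; V_B = Σ kqᵢ/rᵢ = -5.67 V.
ΔV = V_B − V_A = -0.833 V.
W_field = −qΔV = −(-3.42×10⁻⁹ C)(-0.833 V) = -2.85×10⁻⁹ J.

-2.85×10⁻⁹ J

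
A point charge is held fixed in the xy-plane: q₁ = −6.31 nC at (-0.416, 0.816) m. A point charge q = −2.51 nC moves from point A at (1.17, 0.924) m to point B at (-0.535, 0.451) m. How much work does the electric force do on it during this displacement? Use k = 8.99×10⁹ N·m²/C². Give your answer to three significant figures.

The work done by the electric force is W_field = −ΔU = −q(V_B − V_A) = q(V_A − V_B).
At A: distance to the source charge is 1.59 m; V_A = kq₁/r = -35.7 V.
At B: distance to the source charge is 0.384 m; V_B = kq₁/r = -148 V.
ΔV = V_B − V_A = -112 V.
W_field = −qΔV = −(-2.51×10⁻⁹ C)(-112 V) = -2.81×10⁻⁷ J.

-2.81×10⁻⁷ J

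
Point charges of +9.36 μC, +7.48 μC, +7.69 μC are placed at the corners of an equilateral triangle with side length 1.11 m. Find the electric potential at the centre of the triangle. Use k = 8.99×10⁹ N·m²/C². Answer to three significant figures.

Electric potential is a scalar, so the contributions from each charge add algebraically: V = Σ kqᵢ/rᵢ.
The distance from each vertex to the centroid is a/√3 = 0.641 m.
V = k[(9.36×10⁻⁶)/(0.641) + (7.48×10⁻⁶)/(0.641) + (7.69×10⁻⁶)/(0.641)] = 3.44×10⁵ V.

3.44×10⁵ V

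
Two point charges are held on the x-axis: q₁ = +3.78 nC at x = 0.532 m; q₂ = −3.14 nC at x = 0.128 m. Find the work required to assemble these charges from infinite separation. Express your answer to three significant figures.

The assembly work is the sum of pairwise potential energies, U = Σ_{i<j} kqᵢqⱼ/rᵢⱼ.
Pair separations: r₁₂ = 0.404 m.
U = (-2.64×10⁻⁷) = -2.64×10⁻⁷ J.

-2.64×10⁻⁷ J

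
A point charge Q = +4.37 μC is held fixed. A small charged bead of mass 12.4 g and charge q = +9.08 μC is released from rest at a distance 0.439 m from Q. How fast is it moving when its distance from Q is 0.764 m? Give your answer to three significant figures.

7.47 m/s

Only the electrostatic force acts, so mechanical energy is conserved: ½mv² = U₁ − U₂ = kQq(1/r₁ − 1/r₂).
U₁ − U₂ = (8.99×10⁹ N·m²/C²)(4.37×10⁻⁶ C)(9.08×10⁻⁶ C)(1/0.439 − 1/0.764) = 0.346 J.
v = √(2·0.346/0.0124) = 7.47 m/s.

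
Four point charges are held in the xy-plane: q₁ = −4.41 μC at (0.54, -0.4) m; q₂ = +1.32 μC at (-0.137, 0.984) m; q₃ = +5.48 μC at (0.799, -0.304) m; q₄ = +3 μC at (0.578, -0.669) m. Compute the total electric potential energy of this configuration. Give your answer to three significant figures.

The work to assemble the configuration equals its total potential energy, U = Σ kqᵢqⱼ/rᵢⱼ over all pairs.
Pair separations: r₁₂ = 1.54 m, r₁₃ = 0.276 m, r₁₄ = 0.272 m, r₂₃ = 1.59 m, r₂₄ = 1.80 m, r₃₄ = 0.427 m.
Summing all 6 pair terms gives U = -0.851 J.

-0.851 J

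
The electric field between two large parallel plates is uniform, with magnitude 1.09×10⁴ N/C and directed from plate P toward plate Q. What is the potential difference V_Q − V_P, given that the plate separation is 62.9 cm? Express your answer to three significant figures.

In a uniform field, potential decreases in the direction of E: ΔV = −E·d for a displacement d parallel to E.
Going from P to Q is a displacement of 62.9 cm along the field, so V_Q − V_P = −Ed = -6860 V.

-6860 V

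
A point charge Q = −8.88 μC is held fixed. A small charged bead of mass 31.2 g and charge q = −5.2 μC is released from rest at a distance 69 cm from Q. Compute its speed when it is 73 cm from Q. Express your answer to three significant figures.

Only the electrostatic force acts, so mechanical energy is conserved: ½mv² = U₁ − U₂ = kQq(1/r₁ − 1/r₂).
U₁ − U₂ = (8.99×10⁹ N·m²/C²)(-8.88×10⁻⁶ C)(-5.20×10⁻⁶ C)(1/0.690 − 1/0.730) = 0.0330 J.
v = √(2·0.0330/0.0312) = 1.45 m/s.

1.45 m/s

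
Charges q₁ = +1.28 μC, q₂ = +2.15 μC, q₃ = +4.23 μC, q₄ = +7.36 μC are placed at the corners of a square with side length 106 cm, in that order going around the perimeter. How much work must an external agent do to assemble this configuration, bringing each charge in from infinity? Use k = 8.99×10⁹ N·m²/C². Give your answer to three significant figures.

0.572 J

The assembly work is the sum of pairwise potential energies, U = Σ_{i<j} kqᵢqⱼ/rᵢⱼ.
The four side pairs have separation 1.06 m and the two diagonal pairs 1.50 m.
Summing all 6 pair terms gives U = 0.572 J.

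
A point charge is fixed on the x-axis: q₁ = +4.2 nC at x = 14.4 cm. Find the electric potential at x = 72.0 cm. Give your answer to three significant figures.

65.6 V

Electric potential is a scalar, so the contributions from each charge add algebraically: V = Σ kqᵢ/rᵢ.
V = k[(4.20×10⁻⁹)/(0.576)] = 65.6 V.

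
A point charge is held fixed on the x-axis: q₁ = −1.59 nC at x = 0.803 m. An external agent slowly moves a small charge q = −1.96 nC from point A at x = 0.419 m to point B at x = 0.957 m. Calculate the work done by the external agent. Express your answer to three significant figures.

For quasistatic motion the external work equals the change in potential energy: W_ext = qΔV = q(V_B − V_A).
At A: distance to the source charge is 0.384 m; V_A = kq₁/r = -37.2 V.
At B: distance to the source charge is 0.154 m; V_B = kq₁/r = -92.8 V.
ΔV = V_B − V_A = -55.6 V.
W_ext = qΔV = (-1.96×10⁻⁹ C)(-55.6 V) = 1.09×10⁻⁷ J.

1.09×10⁻⁷ J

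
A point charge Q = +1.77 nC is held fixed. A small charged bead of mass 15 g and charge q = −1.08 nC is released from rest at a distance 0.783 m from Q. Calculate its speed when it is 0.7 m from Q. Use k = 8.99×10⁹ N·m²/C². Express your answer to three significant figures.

5.89×10⁻⁴ m/s

Only the electrostatic force acts, so mechanical energy is conserved: ½mv² = U₁ − U₂ = kQq(1/r₁ − 1/r₂).
U₁ − U₂ = (8.99×10⁹ N·m²/C²)(1.77×10⁻⁹ C)(-1.08×10⁻⁹ C)(1/0.783 − 1/0.700) = 2.60×10⁻⁹ J.
v = √(2·2.60×10⁻⁹/0.0150) = 5.89×10⁻⁴ m/s.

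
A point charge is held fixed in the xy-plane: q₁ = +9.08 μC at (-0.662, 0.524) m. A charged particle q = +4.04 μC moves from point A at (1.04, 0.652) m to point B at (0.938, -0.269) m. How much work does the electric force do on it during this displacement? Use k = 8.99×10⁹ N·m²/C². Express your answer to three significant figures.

8.54×10⁻³ J

The work done by the electric force is W_field = −ΔU = −q(V_B − V_A) = q(V_A − V_B).
At A: distance to the source charge is 1.71 m; V_A = kq₁/r = 4.78×10⁴ V.
At B: distance to the source charge is 1.79 m; V_B = kq₁/r = 4.57×10⁴ V.
ΔV = V_B − V_A = -2110 V.
W_field = −qΔV = −(4.04×10⁻⁶ C)(-2110 V) = 8.54×10⁻³ J.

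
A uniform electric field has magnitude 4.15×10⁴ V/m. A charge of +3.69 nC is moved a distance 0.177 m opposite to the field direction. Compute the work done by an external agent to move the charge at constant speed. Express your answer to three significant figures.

The potential change for a displacement 0.177 m opposite to the field direction is ΔV = +Ed = 7350 V.
W_ext = qΔV = 2.71×10⁻⁵ J.

2.71×10⁻⁵ J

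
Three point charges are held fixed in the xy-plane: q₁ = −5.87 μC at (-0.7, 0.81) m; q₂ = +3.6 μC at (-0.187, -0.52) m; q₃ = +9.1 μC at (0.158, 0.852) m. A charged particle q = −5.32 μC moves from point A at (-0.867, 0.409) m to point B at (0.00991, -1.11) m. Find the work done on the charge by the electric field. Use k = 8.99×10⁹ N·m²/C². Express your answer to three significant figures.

0.468 J

The work done by the electric force is W_field = −ΔU = −q(V_B − V_A) = q(V_A − V_B).
At A: distances to the source charges are 0.434 m, 1.15 m, 1.12 m; V_A = Σ kqᵢ/rᵢ = -2.01×10⁴ V.
At B: distances to the source charges are 2.05 m, 0.622 m, 1.97 m; V_B = Σ kqᵢ/rᵢ = 6.78×10⁴ V.
ΔV = V_B − V_A = 8.79×10⁴ V.
W_field = −qΔV = −(-5.32×10⁻⁶ C)(8.79×10⁴ V) = 0.468 J.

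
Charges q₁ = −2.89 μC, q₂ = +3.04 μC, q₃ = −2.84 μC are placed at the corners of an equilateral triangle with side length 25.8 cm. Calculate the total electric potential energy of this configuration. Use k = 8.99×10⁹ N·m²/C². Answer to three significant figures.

-0.321 J

The work to assemble the configuration equals its total potential energy, U = Σ kqᵢqⱼ/rᵢⱼ over all pairs.
All three pair separations equal the side length, 0.258 m.
U = (-0.306) + (0.286) + (-0.301) = -0.321 J.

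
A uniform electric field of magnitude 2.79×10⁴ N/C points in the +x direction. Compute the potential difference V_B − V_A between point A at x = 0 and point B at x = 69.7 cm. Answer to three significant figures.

-1.94×10⁴ V

In a uniform field, potential decreases in the direction of E: V_B − V_A = −E·Δx.
V_B − V_A = −(2.79×10⁴ V/m)(0.697 m) = -1.94×10⁴ V.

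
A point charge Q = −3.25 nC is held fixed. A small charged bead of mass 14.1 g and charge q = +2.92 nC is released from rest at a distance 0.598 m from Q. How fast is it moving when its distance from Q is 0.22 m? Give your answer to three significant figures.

Only the electrostatic force acts, so mechanical energy is conserved: ½mv² = U₁ − U₂ = kQq(1/r₁ − 1/r₂).
U₁ − U₂ = (8.99×10⁹ N·m²/C²)(-3.25×10⁻⁹ C)(2.92×10⁻⁹ C)(1/0.598 − 1/0.220) = 2.45×10⁻⁷ J.
v = √(2·2.45×10⁻⁷/0.0141) = 5.90×10⁻³ m/s.

5.90×10⁻³ m/s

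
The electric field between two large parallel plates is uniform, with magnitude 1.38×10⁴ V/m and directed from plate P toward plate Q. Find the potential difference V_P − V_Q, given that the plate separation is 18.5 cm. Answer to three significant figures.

In a uniform field, potential decreases in the direction of E: ΔV = −E·d for a displacement d parallel to E.
Going from Q to P is a displacement of 18.5 cm opposite to the field, so V_P − V_Q = +Ed = 2550 V.

2550 V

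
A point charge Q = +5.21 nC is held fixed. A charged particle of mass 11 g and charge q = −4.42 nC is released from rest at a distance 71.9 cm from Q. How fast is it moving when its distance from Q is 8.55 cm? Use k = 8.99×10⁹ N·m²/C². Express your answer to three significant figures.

0.0197 m/s

Only the electrostatic force acts, so mechanical energy is conserved: ½mv² = U₁ − U₂ = kQq(1/r₁ − 1/r₂).
U₁ − U₂ = (8.99×10⁹ N·m²/C²)(5.21×10⁻⁹ C)(-4.42×10⁻⁹ C)(1/0.719 − 1/0.0855) = 2.13×10⁻⁶ J.
v = √(2·2.13×10⁻⁶/0.0110) = 0.0197 m/s.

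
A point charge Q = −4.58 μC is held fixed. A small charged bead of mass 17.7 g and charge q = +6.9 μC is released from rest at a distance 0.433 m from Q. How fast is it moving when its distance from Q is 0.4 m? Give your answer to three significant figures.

Only the electrostatic force acts, so mechanical energy is conserved: ½mv² = U₁ − U₂ = kQq(1/r₁ − 1/r₂).
U₁ − U₂ = (8.99×10⁹ N·m²/C²)(-4.58×10⁻⁶ C)(6.90×10⁻⁶ C)(1/0.433 − 1/0.400) = 0.0541 J.
v = √(2·0.0541/0.0177) = 2.47 m/s.

2.47 m/s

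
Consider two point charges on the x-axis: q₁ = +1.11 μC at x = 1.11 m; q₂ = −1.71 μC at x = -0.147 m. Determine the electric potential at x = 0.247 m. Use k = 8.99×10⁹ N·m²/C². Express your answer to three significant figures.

-2.75×10⁴ V

The total potential is the scalar sum of each charge's contribution, V = Σ kqᵢ/rᵢ.
Distances from the field point to each charge: r₁ = 0.863 m, r₂ = 0.394 m.
V = k[(1.11×10⁻⁶)/(0.863) + (-1.71×10⁻⁶)/(0.394)] = -2.75×10⁴ V.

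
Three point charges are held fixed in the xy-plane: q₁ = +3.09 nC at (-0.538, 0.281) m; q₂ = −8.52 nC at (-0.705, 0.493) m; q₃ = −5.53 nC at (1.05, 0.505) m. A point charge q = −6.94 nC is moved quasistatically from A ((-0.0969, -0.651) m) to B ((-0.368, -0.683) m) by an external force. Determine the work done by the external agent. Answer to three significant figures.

For quasistatic motion the external work equals the change in potential energy: W_ext = qΔV = q(V_B − V_A).
At A: distances to the source charges are 1.03 m, 1.30 m, 1.63 m; V_A = Σ kqᵢ/rᵢ = -62.7 V.
At B: distances to the source charges are 0.979 m, 1.22 m, 1.85 m; V_B = Σ kqᵢ/rᵢ = -61.1 V.
ΔV = V_B − V_A = 1.60 V.
W_ext = qΔV = (-6.94×10⁻⁹ C)(1.60 V) = -1.11×10⁻⁸ J.

-1.11×10⁻⁸ J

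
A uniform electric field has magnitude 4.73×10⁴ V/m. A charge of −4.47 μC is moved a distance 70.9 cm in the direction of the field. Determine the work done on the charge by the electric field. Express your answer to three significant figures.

The potential change for a displacement 70.9 cm in the direction of the field is ΔV = −Ed = -3.35×10⁴ V.
W_field = −qΔV = -0.150 J.

-0.150 J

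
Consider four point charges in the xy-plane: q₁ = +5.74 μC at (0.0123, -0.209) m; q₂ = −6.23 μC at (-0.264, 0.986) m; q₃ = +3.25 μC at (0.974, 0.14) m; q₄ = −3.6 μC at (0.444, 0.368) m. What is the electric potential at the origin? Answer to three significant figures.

The total potential is the scalar sum of each charge's contribution, V = Σ kqᵢ/rᵢ.
Distances from the field point to each charge: r₁ = 0.209 m, r₂ = 1.02 m, r₃ = 0.984 m, r₄ = 0.577 m.
V = k[(5.74×10⁻⁶)/(0.209) + (-6.23×10⁻⁶)/(1.02) + (3.25×10⁻⁶)/(0.984) + (-3.60×10⁻⁶)/(0.577)] = 1.65×10⁵ V.

1.65×10⁵ V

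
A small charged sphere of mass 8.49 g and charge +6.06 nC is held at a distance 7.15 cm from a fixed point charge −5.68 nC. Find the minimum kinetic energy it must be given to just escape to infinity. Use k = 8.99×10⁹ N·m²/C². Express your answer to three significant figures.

4.33×10⁻⁶ J

To just escape, total mechanical energy must reach zero at infinity: ½mv²_min + U = 0, so ½mv²_min = −U = |kQq|/r.
|U| = |kQq|/r = (8.99×10⁹ N·m²/C²)(5.68×10⁻⁹)(6.06×10⁻⁹)/(0.0715) = 4.33×10⁻⁶ J.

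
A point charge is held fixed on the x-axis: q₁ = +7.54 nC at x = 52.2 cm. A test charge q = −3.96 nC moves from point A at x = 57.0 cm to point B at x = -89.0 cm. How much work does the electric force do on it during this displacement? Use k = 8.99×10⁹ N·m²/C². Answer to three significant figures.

The work done by the electric force is W_field = −ΔU = −q(V_B − V_A) = q(V_A − V_B).
At A: distance to the source charge is 0.0480 m; V_A = kq₁/r = 1410 V.
At B: distance to the source charge is 1.41 m; V_B = kq₁/r = 48.0 V.
ΔV = V_B − V_A = -1360 V.
W_field = −qΔV = −(-3.96×10⁻⁹ C)(-1360 V) = -5.40×10⁻⁶ J.

-5.40×10⁻⁶ J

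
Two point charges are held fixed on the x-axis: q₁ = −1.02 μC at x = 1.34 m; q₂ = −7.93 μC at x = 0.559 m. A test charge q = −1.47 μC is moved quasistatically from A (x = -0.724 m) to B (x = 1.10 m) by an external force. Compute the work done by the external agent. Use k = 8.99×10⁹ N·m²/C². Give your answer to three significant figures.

0.162 J

For quasistatic motion the external work equals the change in potential energy: W_ext = qΔV = q(V_B − V_A).
At A: distances to the source charges are 2.06 m, 1.28 m; V_A = Σ kqᵢ/rᵢ = -6.00×10⁴ V.
At B: distances to the source charges are 0.240 m, 0.541 m; V_B = Σ kqᵢ/rᵢ = -1.70×10⁵ V.
ΔV = V_B − V_A = -1.10×10⁵ V.
W_ext = qΔV = (-1.47×10⁻⁶ C)(-1.10×10⁵ V) = 0.162 J.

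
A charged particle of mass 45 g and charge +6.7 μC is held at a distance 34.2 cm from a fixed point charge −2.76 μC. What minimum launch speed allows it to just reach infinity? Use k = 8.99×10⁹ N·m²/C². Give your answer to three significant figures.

4.65 m/s

To just escape, total mechanical energy must reach zero at infinity: ½mv²_min + U = 0, so ½mv²_min = −U = |kQq|/r.
|U| = |kQq|/r = (8.99×10⁹ N·m²/C²)(2.76×10⁻⁶)(6.70×10⁻⁶)/(0.342) = 0.486 J.
v_min = √(2|U|/m) = √(2·0.486/0.0450) = 4.65 m/s.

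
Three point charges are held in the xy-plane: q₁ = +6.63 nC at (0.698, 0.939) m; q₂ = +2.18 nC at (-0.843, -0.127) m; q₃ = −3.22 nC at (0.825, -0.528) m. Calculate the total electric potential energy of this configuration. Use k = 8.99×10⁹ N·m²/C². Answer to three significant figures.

-9.78×10⁻⁸ J

The assembly work is the sum of pairwise potential energies, U = Σ_{i<j} kqᵢqⱼ/rᵢⱼ.
Pair separations: r₁₂ = 1.87 m, r₁₃ = 1.47 m, r₂₃ = 1.72 m.
U = (6.93×10⁻⁸) + (-1.30×10⁻⁷) + (-3.68×10⁻⁸) = -9.78×10⁻⁸ J.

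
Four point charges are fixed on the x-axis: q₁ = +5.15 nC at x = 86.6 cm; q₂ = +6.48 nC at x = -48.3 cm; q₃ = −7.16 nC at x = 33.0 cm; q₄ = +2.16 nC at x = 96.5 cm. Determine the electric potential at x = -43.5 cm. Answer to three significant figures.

The total potential is the scalar sum of each charge's contribution, V = Σ kqᵢ/rᵢ.
Distances from the field point to each charge: r₁ = 1.30 m, r₂ = 0.0480 m, r₃ = 0.765 m, r₄ = 1.40 m.
V = k[(5.15×10⁻⁹)/(1.30) + (6.48×10⁻⁹)/(0.0480) + (-7.16×10⁻⁹)/(0.765) + (2.16×10⁻⁹)/(1.40)] = 1180 V.

1180 V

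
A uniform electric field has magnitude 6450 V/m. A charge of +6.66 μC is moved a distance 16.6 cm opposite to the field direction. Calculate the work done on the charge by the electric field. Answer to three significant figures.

-7.13×10⁻³ J

The potential change for a displacement 16.6 cm opposite to the field direction is ΔV = +Ed = 1070 V.
W_field = −qΔV = -7.13×10⁻³ J.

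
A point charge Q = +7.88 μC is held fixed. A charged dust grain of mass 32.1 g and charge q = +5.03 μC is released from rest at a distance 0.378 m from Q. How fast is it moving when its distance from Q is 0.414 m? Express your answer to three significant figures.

2.26 m/s

Only the electrostatic force acts, so mechanical energy is conserved: ½mv² = U₁ − U₂ = kQq(1/r₁ − 1/r₂).
U₁ − U₂ = (8.99×10⁹ N·m²/C²)(7.88×10⁻⁶ C)(5.03×10⁻⁶ C)(1/0.378 − 1/0.414) = 0.0820 J.
v = √(2·0.0820/0.0321) = 2.26 m/s.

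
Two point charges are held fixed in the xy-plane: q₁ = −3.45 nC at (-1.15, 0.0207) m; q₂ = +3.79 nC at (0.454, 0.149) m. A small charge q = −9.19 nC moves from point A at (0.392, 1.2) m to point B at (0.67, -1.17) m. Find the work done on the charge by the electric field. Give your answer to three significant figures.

The work done by the electric force is W_field = −ΔU = −q(V_B − V_A) = q(V_A − V_B).
At A: distances to the source charges are 1.94 m, 1.05 m; V_A = Σ kqᵢ/rᵢ = 16.4 V.
At B: distances to the source charges are 2.17 m, 1.34 m; V_B = Σ kqᵢ/rᵢ = 11.2 V.
ΔV = V_B − V_A = -5.15 V.
W_field = −qΔV = −(-9.19×10⁻⁹ C)(-5.15 V) = -4.74×10⁻⁸ J.

-4.74×10⁻⁸ J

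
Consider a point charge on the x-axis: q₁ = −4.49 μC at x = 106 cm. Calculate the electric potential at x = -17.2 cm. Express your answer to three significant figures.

-3.28×10⁴ V

The total potential is the scalar sum of each charge's contribution, V = Σ kqᵢ/rᵢ.
V = k[(-4.49×10⁻⁶)/(1.23)] = -3.28×10⁴ V.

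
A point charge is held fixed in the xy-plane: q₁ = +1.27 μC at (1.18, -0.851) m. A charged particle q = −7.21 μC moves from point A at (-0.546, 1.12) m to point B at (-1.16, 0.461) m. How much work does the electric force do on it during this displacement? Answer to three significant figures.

-7.36×10⁻⁴ J

The work done by the electric force is W_field = −ΔU = −q(V_B − V_A) = q(V_A − V_B).
At A: distance to the source charge is 2.62 m; V_A = kq₁/r = 4360 V.
At B: distance to the source charge is 2.68 m; V_B = kq₁/r = 4260 V.
ΔV = V_B − V_A = -102 V.
W_field = −qΔV = −(-7.21×10⁻⁶ C)(-102 V) = -7.36×10⁻⁴ J.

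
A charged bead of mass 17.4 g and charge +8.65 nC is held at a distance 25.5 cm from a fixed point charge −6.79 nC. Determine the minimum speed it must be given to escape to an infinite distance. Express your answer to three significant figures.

To just escape, total mechanical energy must reach zero at infinity: ½mv²_min + U = 0, so ½mv²_min = −U = |kQq|/r.
|U| = |kQq|/r = (8.99×10⁹ N·m²/C²)(6.79×10⁻⁹)(8.65×10⁻⁹)/(0.255) = 2.07×10⁻⁶ J.
v_min = √(2|U|/m) = √(2·2.07×10⁻⁶/0.0174) = 0.0154 m/s.

0.0154 m/s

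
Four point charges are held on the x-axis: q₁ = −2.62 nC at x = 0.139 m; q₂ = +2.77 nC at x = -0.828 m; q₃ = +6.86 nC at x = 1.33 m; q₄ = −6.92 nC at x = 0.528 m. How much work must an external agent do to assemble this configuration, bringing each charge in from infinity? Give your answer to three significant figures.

The work to assemble the configuration equals its total potential energy, U = Σ kqᵢqⱼ/rᵢⱼ over all pairs.
Pair separations: r₁₂ = 0.967 m, r₁₃ = 1.19 m, r₁₄ = 0.389 m, r₂₃ = 2.16 m, r₂₄ = 1.36 m, r₃₄ = 0.802 m.
Summing all 6 pair terms gives U = -3.64×10⁻⁷ J.

-3.64×10⁻⁷ J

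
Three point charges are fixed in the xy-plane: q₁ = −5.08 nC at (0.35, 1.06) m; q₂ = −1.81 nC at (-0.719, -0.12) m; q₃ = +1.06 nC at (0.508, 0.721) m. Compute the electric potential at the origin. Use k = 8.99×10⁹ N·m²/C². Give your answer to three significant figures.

-52.4 V

Electric potential is a scalar, so the contributions from each charge add algebraically: V = Σ kqᵢ/rᵢ.
Distances from the field point to each charge: r₁ = 1.12 m, r₂ = 0.729 m, r₃ = 0.882 m.
V = k[(-5.08×10⁻⁹)/(1.12) + (-1.81×10⁻⁹)/(0.729) + (1.06×10⁻⁹)/(0.882)] = -52.4 V.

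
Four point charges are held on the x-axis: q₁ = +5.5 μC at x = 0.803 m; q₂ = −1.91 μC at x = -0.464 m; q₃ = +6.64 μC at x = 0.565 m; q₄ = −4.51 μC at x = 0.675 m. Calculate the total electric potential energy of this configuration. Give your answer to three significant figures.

-2.93 J

The work to assemble the configuration equals its total potential energy, U = Σ kqᵢqⱼ/rᵢⱼ over all pairs.
Pair separations: r₁₂ = 1.27 m, r₁₃ = 0.238 m, r₁₄ = 0.128 m, r₂₃ = 1.03 m, r₂₄ = 1.14 m, r₃₄ = 0.110 m.
Summing all 6 pair terms gives U = -2.93 J.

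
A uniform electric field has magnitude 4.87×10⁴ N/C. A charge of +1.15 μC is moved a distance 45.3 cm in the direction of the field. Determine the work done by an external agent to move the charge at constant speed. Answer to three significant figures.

The potential change for a displacement 45.3 cm in the direction of the field is ΔV = −Ed = -2.21×10⁴ V.
W_ext = qΔV = -0.0254 J.

-0.0254 J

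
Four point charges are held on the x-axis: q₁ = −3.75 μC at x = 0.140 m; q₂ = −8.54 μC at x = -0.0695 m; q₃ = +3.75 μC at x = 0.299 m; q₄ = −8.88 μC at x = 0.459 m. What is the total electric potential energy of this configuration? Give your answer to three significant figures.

0.155 J

The work to assemble the configuration equals its total potential energy, U = Σ kqᵢqⱼ/rᵢⱼ over all pairs.
Pair separations: r₁₂ = 0.210 m, r₁₃ = 0.159 m, r₁₄ = 0.319 m, r₂₃ = 0.368 m, r₂₄ = 0.528 m, r₃₄ = 0.160 m.
Summing all 6 pair terms gives U = 0.155 J.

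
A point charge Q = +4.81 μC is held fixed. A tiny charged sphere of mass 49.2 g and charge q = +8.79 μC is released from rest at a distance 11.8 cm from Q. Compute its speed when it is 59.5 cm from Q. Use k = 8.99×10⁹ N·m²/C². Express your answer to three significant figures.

10.2 m/s

Only the electrostatic force acts, so mechanical energy is conserved: ½mv² = U₁ − U₂ = kQq(1/r₁ − 1/r₂).
U₁ − U₂ = (8.99×10⁹ N·m²/C²)(4.81×10⁻⁶ C)(8.79×10⁻⁶ C)(1/0.118 − 1/0.595) = 2.58 J.
v = √(2·2.58/0.0492) = 10.2 m/s.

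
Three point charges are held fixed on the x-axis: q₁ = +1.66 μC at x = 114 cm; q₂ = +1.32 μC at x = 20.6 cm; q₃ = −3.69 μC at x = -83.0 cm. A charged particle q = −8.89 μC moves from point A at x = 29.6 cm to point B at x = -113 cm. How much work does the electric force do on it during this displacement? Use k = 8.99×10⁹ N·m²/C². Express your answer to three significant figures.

The work done by the electric force is W_field = −ΔU = −q(V_B − V_A) = q(V_A − V_B).
At A: distances to the source charges are 0.844 m, 0.0900 m, 1.13 m; V_A = Σ kqᵢ/rᵢ = 1.20×10⁵ V.
At B: distances to the source charges are 2.27 m, 1.34 m, 0.300 m; V_B = Σ kqᵢ/rᵢ = -9.51×10⁴ V.
ΔV = V_B − V_A = -2.15×10⁵ V.
W_field = −qΔV = −(-8.89×10⁻⁶ C)(-2.15×10⁵ V) = -1.91 J.

-1.91 J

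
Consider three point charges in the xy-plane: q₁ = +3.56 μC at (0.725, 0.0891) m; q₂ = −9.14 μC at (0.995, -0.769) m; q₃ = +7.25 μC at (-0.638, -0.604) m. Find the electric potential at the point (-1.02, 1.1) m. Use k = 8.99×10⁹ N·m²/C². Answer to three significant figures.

Electric potential is a scalar, so the contributions from each charge add algebraically: V = Σ kqᵢ/rᵢ.
Distances from the field point to each charge: r₁ = 2.02 m, r₂ = 2.75 m, r₃ = 1.75 m.
V = k[(3.56×10⁻⁶)/(2.02) + (-9.14×10⁻⁶)/(2.75) + (7.25×10⁻⁶)/(1.75)] = 2.33×10⁴ V.

2.33×10⁴ V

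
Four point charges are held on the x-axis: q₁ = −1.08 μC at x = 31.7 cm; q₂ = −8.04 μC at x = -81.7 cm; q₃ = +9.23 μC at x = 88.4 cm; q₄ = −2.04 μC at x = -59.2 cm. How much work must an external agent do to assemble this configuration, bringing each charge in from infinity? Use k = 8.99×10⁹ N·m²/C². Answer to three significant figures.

0.0810 J

The work to assemble the configuration equals its total potential energy, U = Σ kqᵢqⱼ/rᵢⱼ over all pairs.
Pair separations: r₁₂ = 1.13 m, r₁₃ = 0.567 m, r₁₄ = 0.909 m, r₂₃ = 1.70 m, r₂₄ = 0.225 m, r₃₄ = 1.48 m.
Summing all 6 pair terms gives U = 0.0810 J.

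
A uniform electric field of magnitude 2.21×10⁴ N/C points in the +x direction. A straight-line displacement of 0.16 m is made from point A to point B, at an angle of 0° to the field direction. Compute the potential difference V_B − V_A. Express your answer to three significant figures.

Only the component of displacement along E changes the potential: ΔV = −E·d·cosθ.
ΔV = −(2.21×10⁴ V/m)(0.160 m)cos0° = -3540 V.

-3540 V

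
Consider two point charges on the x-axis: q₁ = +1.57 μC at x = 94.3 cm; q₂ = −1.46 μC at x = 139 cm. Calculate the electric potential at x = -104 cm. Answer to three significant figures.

1720 V

The total potential is the scalar sum of each charge's contribution, V = Σ kqᵢ/rᵢ.
Distances from the field point to each charge: r₁ = 1.98 m, r₂ = 2.43 m.
V = k[(1.57×10⁻⁶)/(1.98) + (-1.46×10⁻⁶)/(2.43)] = 1720 V.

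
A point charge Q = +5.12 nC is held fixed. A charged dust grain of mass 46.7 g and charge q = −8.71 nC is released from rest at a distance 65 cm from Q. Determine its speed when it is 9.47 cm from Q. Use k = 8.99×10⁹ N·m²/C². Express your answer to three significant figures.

Only the electrostatic force acts, so mechanical energy is conserved: ½mv² = U₁ − U₂ = kQq(1/r₁ − 1/r₂).
U₁ − U₂ = (8.99×10⁹ N·m²/C²)(5.12×10⁻⁹ C)(-8.71×10⁻⁹ C)(1/0.650 − 1/0.0947) = 3.62×10⁻⁶ J.
v = √(2·3.62×10⁻⁶/0.0467) = 0.0124 m/s.

0.0124 m/s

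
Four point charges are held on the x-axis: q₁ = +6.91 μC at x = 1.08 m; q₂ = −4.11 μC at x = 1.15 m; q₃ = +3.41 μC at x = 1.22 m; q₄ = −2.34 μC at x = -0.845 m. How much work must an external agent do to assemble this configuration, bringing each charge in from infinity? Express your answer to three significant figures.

The assembly work is the sum of pairwise potential energies, U = Σ_{i<j} kqᵢqⱼ/rᵢⱼ.
Pair separations: r₁₂ = 0.0700 m, r₁₃ = 0.140 m, r₁₄ = 1.93 m, r₂₃ = 0.0700 m, r₂₄ = 1.99 m, r₃₄ = 2.06 m.
Summing all 6 pair terms gives U = -4.00 J.

-4.00 J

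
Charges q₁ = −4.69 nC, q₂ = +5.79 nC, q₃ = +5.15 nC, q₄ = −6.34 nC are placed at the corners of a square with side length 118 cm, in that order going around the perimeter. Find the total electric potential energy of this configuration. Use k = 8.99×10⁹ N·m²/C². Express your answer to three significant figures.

-3.30×10⁻⁷ J

The work to assemble the configuration equals its total potential energy, U = Σ kqᵢqⱼ/rᵢⱼ over all pairs.
The four side pairs have separation 1.18 m and the two diagonal pairs 1.67 m.
Summing all 6 pair terms gives U = -3.30×10⁻⁷ J.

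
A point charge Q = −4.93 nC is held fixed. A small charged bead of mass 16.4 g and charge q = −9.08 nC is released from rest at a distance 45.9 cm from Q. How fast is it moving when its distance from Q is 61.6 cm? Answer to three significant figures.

5.22×10⁻³ m/s

Only the electrostatic force acts, so mechanical energy is conserved: ½mv² = U₁ − U₂ = kQq(1/r₁ − 1/r₂).
U₁ − U₂ = (8.99×10⁹ N·m²/C²)(-4.93×10⁻⁹ C)(-9.08×10⁻⁹ C)(1/0.459 − 1/0.616) = 2.23×10⁻⁷ J.
v = √(2·2.23×10⁻⁷/0.0164) = 5.22×10⁻³ m/s.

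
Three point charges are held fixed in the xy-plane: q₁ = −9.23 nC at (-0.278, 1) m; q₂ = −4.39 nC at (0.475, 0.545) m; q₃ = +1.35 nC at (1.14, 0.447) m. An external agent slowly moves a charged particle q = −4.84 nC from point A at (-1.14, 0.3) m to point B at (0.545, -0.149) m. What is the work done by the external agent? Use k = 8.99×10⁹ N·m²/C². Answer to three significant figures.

For quasistatic motion the external work equals the change in potential energy: W_ext = qΔV = q(V_B − V_A).
At A: distances to the source charges are 1.11 m, 1.63 m, 2.28 m; V_A = Σ kqᵢ/rᵢ = -93.6 V.
At B: distances to the source charges are 1.41 m, 0.698 m, 0.842 m; V_B = Σ kqᵢ/rᵢ = -101 V.
ΔV = V_B − V_A = -7.30 V.
W_ext = qΔV = (-4.84×10⁻⁹ C)(-7.30 V) = 3.54×10⁻⁸ J.

3.54×10⁻⁸ J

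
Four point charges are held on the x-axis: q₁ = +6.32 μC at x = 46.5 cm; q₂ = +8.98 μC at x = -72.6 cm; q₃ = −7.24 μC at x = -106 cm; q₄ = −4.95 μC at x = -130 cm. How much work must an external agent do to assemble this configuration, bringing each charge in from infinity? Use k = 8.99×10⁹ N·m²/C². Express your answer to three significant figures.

The assembly work is the sum of pairwise potential energies, U = Σ_{i<j} kqᵢqⱼ/rᵢⱼ.
Pair separations: r₁₂ = 1.19 m, r₁₃ = 1.53 m, r₁₄ = 1.77 m, r₂₃ = 0.334 m, r₂₄ = 0.574 m, r₃₄ = 0.240 m.
Summing all 6 pair terms gives U = -1.10 J.

-1.10 J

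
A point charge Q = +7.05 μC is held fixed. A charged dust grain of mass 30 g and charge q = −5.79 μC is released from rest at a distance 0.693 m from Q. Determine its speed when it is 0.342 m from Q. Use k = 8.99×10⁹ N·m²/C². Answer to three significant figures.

6.02 m/s

Only the electrostatic force acts, so mechanical energy is conserved: ½mv² = U₁ − U₂ = kQq(1/r₁ − 1/r₂).
U₁ − U₂ = (8.99×10⁹ N·m²/C²)(7.05×10⁻⁶ C)(-5.79×10⁻⁶ C)(1/0.693 − 1/0.342) = 0.543 J.
v = √(2·0.543/0.0300) = 6.02 m/s.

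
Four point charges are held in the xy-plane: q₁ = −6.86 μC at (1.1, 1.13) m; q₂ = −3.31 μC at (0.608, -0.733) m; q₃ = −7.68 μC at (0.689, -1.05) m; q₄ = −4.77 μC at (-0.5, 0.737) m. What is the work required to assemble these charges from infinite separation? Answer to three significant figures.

The assembly work is the sum of pairwise potential energies, U = Σ_{i<j} kqᵢqⱼ/rᵢⱼ.
Pair separations: r₁₂ = 1.93 m, r₁₃ = 2.22 m, r₁₄ = 1.65 m, r₂₃ = 0.327 m, r₂₄ = 1.84 m, r₃₄ = 2.15 m.
Summing all 6 pair terms gives U = 1.43 J.

1.43 J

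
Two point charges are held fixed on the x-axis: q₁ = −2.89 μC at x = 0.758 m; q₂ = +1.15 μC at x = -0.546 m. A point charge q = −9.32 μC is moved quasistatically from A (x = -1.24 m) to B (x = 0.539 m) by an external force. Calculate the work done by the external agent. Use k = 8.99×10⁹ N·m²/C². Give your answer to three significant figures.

1.03 J

For quasistatic motion the external work equals the change in potential energy: W_ext = qΔV = q(V_B − V_A).
At A: distances to the source charges are 2.00 m, 0.694 m; V_A = Σ kqᵢ/rᵢ = 1890 V.
At B: distances to the source charges are 0.219 m, 1.08 m; V_B = Σ kqᵢ/rᵢ = -1.09×10⁵ V.
ΔV = V_B − V_A = -1.11×10⁵ V.
W_ext = qΔV = (-9.32×10⁻⁶ C)(-1.11×10⁵ V) = 1.03 J.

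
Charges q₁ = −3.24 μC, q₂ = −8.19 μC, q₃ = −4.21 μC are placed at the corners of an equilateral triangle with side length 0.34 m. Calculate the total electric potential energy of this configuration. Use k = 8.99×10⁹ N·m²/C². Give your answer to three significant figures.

1.97 J

The work to assemble the configuration equals its total potential energy, U = Σ kqᵢqⱼ/rᵢⱼ over all pairs.
All three pair separations equal the side length, 0.340 m.
U = (0.702) + (0.361) + (0.912) = 1.97 J.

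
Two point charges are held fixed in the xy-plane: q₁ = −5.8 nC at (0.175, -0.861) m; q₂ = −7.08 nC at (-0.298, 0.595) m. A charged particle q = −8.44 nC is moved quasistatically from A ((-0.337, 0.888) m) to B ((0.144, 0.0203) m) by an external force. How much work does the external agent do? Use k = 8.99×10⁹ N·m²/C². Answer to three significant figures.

-8.19×10⁻⁷ J

For quasistatic motion the external work equals the change in potential energy: W_ext = qΔV = q(V_B − V_A).
At A: distances to the source charges are 1.82 m, 0.296 m; V_A = Σ kqᵢ/rᵢ = -244 V.
At B: distances to the source charges are 0.882 m, 0.725 m; V_B = Σ kqᵢ/rᵢ = -147 V.
ΔV = V_B − V_A = 97.0 V.
W_ext = qΔV = (-8.44×10⁻⁹ C)(97.0 V) = -8.19×10⁻⁷ J.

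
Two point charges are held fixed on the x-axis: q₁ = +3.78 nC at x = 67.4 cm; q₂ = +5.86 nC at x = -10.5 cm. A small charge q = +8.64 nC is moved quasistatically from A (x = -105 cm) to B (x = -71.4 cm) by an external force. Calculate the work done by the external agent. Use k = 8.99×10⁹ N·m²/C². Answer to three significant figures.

For quasistatic motion the external work equals the change in potential energy: W_ext = qΔV = q(V_B − V_A).
At A: distances to the source charges are 1.72 m, 0.945 m; V_A = Σ kqᵢ/rᵢ = 75.5 V.
At B: distances to the source charges are 1.39 m, 0.609 m; V_B = Σ kqᵢ/rᵢ = 111 V.
ΔV = V_B − V_A = 35.5 V.
W_ext = qΔV = (8.64×10⁻⁹ C)(35.5 V) = 3.07×10⁻⁷ J.

3.07×10⁻⁷ J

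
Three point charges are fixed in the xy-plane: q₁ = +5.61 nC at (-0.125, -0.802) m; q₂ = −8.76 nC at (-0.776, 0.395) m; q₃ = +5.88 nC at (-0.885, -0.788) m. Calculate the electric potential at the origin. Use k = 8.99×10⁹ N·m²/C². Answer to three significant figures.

Electric potential is a scalar, so the contributions from each charge add algebraically: V = Σ kqᵢ/rᵢ.
Distances from the field point to each charge: r₁ = 0.812 m, r₂ = 0.871 m, r₃ = 1.18 m.
V = k[(5.61×10⁻⁹)/(0.812) + (-8.76×10⁻⁹)/(0.871) + (5.88×10⁻⁹)/(1.18)] = 16.3 V.

16.3 V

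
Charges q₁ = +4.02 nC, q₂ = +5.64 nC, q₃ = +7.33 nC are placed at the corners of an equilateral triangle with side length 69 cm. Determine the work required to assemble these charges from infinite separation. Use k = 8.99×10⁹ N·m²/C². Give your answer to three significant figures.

1.22×10⁻⁶ J

The assembly work is the sum of pairwise potential energies, U = Σ_{i<j} kqᵢqⱼ/rᵢⱼ.
All three pair separations equal the side length, 0.690 m.
U = (2.95×10⁻⁷) + (3.84×10⁻⁷) + (5.39×10⁻⁷) = 1.22×10⁻⁶ J.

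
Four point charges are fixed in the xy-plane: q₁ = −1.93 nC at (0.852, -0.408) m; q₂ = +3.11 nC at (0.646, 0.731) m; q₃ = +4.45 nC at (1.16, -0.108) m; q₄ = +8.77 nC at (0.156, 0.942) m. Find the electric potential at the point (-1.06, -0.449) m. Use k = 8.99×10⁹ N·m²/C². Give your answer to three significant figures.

64.9 V

Electric potential is a scalar, so the contributions from each charge add algebraically: V = Σ kqᵢ/rᵢ.
Distances from the field point to each charge: r₁ = 1.91 m, r₂ = 2.07 m, r₃ = 2.25 m, r₄ = 1.85 m.
V = k[(-1.93×10⁻⁹)/(1.91) + (3.11×10⁻⁹)/(2.07) + (4.45×10⁻⁹)/(2.25) + (8.77×10⁻⁹)/(1.85)] = 64.9 V.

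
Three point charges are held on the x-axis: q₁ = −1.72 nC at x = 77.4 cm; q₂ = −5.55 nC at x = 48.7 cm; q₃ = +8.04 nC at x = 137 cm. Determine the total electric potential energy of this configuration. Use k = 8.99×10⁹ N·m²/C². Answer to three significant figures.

-3.64×10⁻⁷ J

The work to assemble the configuration equals its total potential energy, U = Σ kqᵢqⱼ/rᵢⱼ over all pairs.
Pair separations: r₁₂ = 0.287 m, r₁₃ = 0.596 m, r₂₃ = 0.883 m.
U = (2.99×10⁻⁷) + (-2.09×10⁻⁷) + (-4.54×10⁻⁷) = -3.64×10⁻⁷ J.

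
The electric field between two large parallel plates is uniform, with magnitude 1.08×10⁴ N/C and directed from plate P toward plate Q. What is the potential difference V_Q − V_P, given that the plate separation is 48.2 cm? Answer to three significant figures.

In a uniform field, potential decreases in the direction of E: ΔV = −E·d for a displacement d parallel to E.
Going from P to Q is a displacement of 48.2 cm along the field, so V_Q − V_P = −Ed = -5210 V.

-5210 V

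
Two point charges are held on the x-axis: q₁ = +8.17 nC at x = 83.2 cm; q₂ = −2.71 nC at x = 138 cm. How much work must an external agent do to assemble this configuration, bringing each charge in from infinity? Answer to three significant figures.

The assembly work is the sum of pairwise potential energies, U = Σ_{i<j} kqᵢqⱼ/rᵢⱼ.
Pair separations: r₁₂ = 0.548 m.
U = (-3.63×10⁻⁷) = -3.63×10⁻⁷ J.

-3.63×10⁻⁷ J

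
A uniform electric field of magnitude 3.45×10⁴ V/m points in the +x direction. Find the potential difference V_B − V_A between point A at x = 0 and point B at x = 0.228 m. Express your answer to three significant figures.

In a uniform field, potential decreases in the direction of E: V_B − V_A = −E·Δx.
V_B − V_A = −(3.45×10⁴ V/m)(0.228 m) = -7870 V.

-7870 V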